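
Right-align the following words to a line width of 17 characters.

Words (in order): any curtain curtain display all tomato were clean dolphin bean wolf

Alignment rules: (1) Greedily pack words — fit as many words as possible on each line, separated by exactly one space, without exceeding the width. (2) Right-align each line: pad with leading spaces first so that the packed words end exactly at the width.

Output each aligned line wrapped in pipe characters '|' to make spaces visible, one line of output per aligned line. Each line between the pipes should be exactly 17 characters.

Answer: |      any curtain|
|  curtain display|
|  all tomato were|
|    clean dolphin|
|        bean wolf|

Derivation:
Line 1: ['any', 'curtain'] (min_width=11, slack=6)
Line 2: ['curtain', 'display'] (min_width=15, slack=2)
Line 3: ['all', 'tomato', 'were'] (min_width=15, slack=2)
Line 4: ['clean', 'dolphin'] (min_width=13, slack=4)
Line 5: ['bean', 'wolf'] (min_width=9, slack=8)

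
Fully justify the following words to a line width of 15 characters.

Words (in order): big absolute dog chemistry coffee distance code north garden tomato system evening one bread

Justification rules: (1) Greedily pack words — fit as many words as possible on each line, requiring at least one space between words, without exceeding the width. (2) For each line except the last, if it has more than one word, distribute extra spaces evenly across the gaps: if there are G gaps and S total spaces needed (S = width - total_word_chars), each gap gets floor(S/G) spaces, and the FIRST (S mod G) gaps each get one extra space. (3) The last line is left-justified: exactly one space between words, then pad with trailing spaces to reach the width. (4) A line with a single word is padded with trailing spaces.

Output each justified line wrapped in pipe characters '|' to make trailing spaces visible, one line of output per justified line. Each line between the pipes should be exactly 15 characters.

Answer: |big    absolute|
|dog   chemistry|
|coffee distance|
|code      north|
|garden   tomato|
|system  evening|
|one bread      |

Derivation:
Line 1: ['big', 'absolute'] (min_width=12, slack=3)
Line 2: ['dog', 'chemistry'] (min_width=13, slack=2)
Line 3: ['coffee', 'distance'] (min_width=15, slack=0)
Line 4: ['code', 'north'] (min_width=10, slack=5)
Line 5: ['garden', 'tomato'] (min_width=13, slack=2)
Line 6: ['system', 'evening'] (min_width=14, slack=1)
Line 7: ['one', 'bread'] (min_width=9, slack=6)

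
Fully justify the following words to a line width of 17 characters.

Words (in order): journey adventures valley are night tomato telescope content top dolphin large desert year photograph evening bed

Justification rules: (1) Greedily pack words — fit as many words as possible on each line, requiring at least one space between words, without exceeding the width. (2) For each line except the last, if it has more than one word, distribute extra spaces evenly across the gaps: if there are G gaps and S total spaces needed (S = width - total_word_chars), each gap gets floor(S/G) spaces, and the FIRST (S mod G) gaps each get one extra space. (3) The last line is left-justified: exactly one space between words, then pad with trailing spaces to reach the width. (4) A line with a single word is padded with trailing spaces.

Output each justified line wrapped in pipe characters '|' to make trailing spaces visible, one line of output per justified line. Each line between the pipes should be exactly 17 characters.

Answer: |journey          |
|adventures valley|
|are  night tomato|
|telescope content|
|top dolphin large|
|desert       year|
|photograph       |
|evening bed      |

Derivation:
Line 1: ['journey'] (min_width=7, slack=10)
Line 2: ['adventures', 'valley'] (min_width=17, slack=0)
Line 3: ['are', 'night', 'tomato'] (min_width=16, slack=1)
Line 4: ['telescope', 'content'] (min_width=17, slack=0)
Line 5: ['top', 'dolphin', 'large'] (min_width=17, slack=0)
Line 6: ['desert', 'year'] (min_width=11, slack=6)
Line 7: ['photograph'] (min_width=10, slack=7)
Line 8: ['evening', 'bed'] (min_width=11, slack=6)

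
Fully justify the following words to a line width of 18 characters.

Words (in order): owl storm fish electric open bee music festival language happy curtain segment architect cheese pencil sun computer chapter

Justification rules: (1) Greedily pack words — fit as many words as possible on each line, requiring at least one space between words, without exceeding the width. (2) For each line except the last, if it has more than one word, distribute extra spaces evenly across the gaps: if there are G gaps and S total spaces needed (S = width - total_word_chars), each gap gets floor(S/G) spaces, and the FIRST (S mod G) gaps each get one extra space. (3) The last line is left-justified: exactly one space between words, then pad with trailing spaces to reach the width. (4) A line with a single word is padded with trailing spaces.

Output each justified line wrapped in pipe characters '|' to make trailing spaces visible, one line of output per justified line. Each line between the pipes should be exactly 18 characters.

Line 1: ['owl', 'storm', 'fish'] (min_width=14, slack=4)
Line 2: ['electric', 'open', 'bee'] (min_width=17, slack=1)
Line 3: ['music', 'festival'] (min_width=14, slack=4)
Line 4: ['language', 'happy'] (min_width=14, slack=4)
Line 5: ['curtain', 'segment'] (min_width=15, slack=3)
Line 6: ['architect', 'cheese'] (min_width=16, slack=2)
Line 7: ['pencil', 'sun'] (min_width=10, slack=8)
Line 8: ['computer', 'chapter'] (min_width=16, slack=2)

Answer: |owl   storm   fish|
|electric  open bee|
|music     festival|
|language     happy|
|curtain    segment|
|architect   cheese|
|pencil         sun|
|computer chapter  |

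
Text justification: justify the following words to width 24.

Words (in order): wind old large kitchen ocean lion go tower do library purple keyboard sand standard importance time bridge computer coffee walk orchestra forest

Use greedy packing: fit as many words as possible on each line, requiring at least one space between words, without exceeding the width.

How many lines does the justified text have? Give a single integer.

Line 1: ['wind', 'old', 'large', 'kitchen'] (min_width=22, slack=2)
Line 2: ['ocean', 'lion', 'go', 'tower', 'do'] (min_width=22, slack=2)
Line 3: ['library', 'purple', 'keyboard'] (min_width=23, slack=1)
Line 4: ['sand', 'standard', 'importance'] (min_width=24, slack=0)
Line 5: ['time', 'bridge', 'computer'] (min_width=20, slack=4)
Line 6: ['coffee', 'walk', 'orchestra'] (min_width=21, slack=3)
Line 7: ['forest'] (min_width=6, slack=18)
Total lines: 7

Answer: 7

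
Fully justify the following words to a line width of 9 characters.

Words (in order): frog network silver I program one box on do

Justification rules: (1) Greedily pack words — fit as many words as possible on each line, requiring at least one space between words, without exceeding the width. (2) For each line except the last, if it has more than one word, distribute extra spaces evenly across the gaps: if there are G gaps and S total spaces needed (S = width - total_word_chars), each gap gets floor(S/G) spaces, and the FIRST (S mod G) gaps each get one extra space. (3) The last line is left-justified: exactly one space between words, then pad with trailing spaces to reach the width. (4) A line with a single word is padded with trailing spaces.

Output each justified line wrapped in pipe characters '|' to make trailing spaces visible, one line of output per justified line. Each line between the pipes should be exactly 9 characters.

Answer: |frog     |
|network  |
|silver  I|
|program  |
|one   box|
|on do    |

Derivation:
Line 1: ['frog'] (min_width=4, slack=5)
Line 2: ['network'] (min_width=7, slack=2)
Line 3: ['silver', 'I'] (min_width=8, slack=1)
Line 4: ['program'] (min_width=7, slack=2)
Line 5: ['one', 'box'] (min_width=7, slack=2)
Line 6: ['on', 'do'] (min_width=5, slack=4)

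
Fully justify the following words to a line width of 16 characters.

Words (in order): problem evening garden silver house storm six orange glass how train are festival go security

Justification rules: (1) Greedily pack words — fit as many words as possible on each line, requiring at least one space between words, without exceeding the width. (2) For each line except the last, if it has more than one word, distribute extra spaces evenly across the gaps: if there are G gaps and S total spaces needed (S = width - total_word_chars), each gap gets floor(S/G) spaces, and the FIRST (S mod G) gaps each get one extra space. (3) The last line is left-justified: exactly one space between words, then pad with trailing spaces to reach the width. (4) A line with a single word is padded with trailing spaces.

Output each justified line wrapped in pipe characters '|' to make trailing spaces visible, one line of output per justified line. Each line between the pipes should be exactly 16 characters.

Line 1: ['problem', 'evening'] (min_width=15, slack=1)
Line 2: ['garden', 'silver'] (min_width=13, slack=3)
Line 3: ['house', 'storm', 'six'] (min_width=15, slack=1)
Line 4: ['orange', 'glass', 'how'] (min_width=16, slack=0)
Line 5: ['train', 'are'] (min_width=9, slack=7)
Line 6: ['festival', 'go'] (min_width=11, slack=5)
Line 7: ['security'] (min_width=8, slack=8)

Answer: |problem  evening|
|garden    silver|
|house  storm six|
|orange glass how|
|train        are|
|festival      go|
|security        |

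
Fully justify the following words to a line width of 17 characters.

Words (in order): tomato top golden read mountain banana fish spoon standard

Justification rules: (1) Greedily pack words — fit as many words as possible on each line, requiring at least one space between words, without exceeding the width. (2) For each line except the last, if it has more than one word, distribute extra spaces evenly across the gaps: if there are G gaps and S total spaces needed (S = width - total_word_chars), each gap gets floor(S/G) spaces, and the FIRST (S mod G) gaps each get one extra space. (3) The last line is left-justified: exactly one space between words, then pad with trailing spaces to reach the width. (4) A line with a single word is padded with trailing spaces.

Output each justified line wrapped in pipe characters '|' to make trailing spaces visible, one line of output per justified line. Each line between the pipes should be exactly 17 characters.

Line 1: ['tomato', 'top', 'golden'] (min_width=17, slack=0)
Line 2: ['read', 'mountain'] (min_width=13, slack=4)
Line 3: ['banana', 'fish', 'spoon'] (min_width=17, slack=0)
Line 4: ['standard'] (min_width=8, slack=9)

Answer: |tomato top golden|
|read     mountain|
|banana fish spoon|
|standard         |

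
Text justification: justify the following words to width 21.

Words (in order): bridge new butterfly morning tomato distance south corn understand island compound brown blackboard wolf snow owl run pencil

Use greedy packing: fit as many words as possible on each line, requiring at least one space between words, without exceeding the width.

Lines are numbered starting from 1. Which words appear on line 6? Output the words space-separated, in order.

Line 1: ['bridge', 'new', 'butterfly'] (min_width=20, slack=1)
Line 2: ['morning', 'tomato'] (min_width=14, slack=7)
Line 3: ['distance', 'south', 'corn'] (min_width=19, slack=2)
Line 4: ['understand', 'island'] (min_width=17, slack=4)
Line 5: ['compound', 'brown'] (min_width=14, slack=7)
Line 6: ['blackboard', 'wolf', 'snow'] (min_width=20, slack=1)
Line 7: ['owl', 'run', 'pencil'] (min_width=14, slack=7)

Answer: blackboard wolf snow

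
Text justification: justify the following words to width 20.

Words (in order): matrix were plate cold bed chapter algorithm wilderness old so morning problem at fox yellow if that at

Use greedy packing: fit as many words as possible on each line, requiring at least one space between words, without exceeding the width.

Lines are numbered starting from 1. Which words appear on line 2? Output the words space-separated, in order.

Answer: cold bed chapter

Derivation:
Line 1: ['matrix', 'were', 'plate'] (min_width=17, slack=3)
Line 2: ['cold', 'bed', 'chapter'] (min_width=16, slack=4)
Line 3: ['algorithm', 'wilderness'] (min_width=20, slack=0)
Line 4: ['old', 'so', 'morning'] (min_width=14, slack=6)
Line 5: ['problem', 'at', 'fox'] (min_width=14, slack=6)
Line 6: ['yellow', 'if', 'that', 'at'] (min_width=17, slack=3)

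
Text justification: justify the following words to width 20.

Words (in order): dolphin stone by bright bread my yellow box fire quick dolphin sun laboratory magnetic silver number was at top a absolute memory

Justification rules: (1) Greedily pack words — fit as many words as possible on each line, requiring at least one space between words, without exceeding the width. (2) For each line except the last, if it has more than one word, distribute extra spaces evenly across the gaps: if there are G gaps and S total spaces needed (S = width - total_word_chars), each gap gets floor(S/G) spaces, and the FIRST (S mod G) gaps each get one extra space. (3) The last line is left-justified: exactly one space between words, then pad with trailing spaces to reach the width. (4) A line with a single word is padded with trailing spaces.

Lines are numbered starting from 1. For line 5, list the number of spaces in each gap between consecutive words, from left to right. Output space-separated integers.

Answer: 2

Derivation:
Line 1: ['dolphin', 'stone', 'by'] (min_width=16, slack=4)
Line 2: ['bright', 'bread', 'my'] (min_width=15, slack=5)
Line 3: ['yellow', 'box', 'fire'] (min_width=15, slack=5)
Line 4: ['quick', 'dolphin', 'sun'] (min_width=17, slack=3)
Line 5: ['laboratory', 'magnetic'] (min_width=19, slack=1)
Line 6: ['silver', 'number', 'was', 'at'] (min_width=20, slack=0)
Line 7: ['top', 'a', 'absolute'] (min_width=14, slack=6)
Line 8: ['memory'] (min_width=6, slack=14)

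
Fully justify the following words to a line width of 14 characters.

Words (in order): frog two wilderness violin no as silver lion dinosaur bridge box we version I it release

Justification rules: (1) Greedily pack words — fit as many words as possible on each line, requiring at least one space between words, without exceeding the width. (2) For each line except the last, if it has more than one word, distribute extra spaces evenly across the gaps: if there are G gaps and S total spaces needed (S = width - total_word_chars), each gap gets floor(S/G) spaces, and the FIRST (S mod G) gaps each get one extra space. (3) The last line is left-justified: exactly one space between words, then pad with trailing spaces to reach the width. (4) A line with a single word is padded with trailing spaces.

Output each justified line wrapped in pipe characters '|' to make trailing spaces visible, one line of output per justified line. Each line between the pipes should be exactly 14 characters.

Answer: |frog       two|
|wilderness    |
|violin  no  as|
|silver    lion|
|dinosaur      |
|bridge  box we|
|version  I  it|
|release       |

Derivation:
Line 1: ['frog', 'two'] (min_width=8, slack=6)
Line 2: ['wilderness'] (min_width=10, slack=4)
Line 3: ['violin', 'no', 'as'] (min_width=12, slack=2)
Line 4: ['silver', 'lion'] (min_width=11, slack=3)
Line 5: ['dinosaur'] (min_width=8, slack=6)
Line 6: ['bridge', 'box', 'we'] (min_width=13, slack=1)
Line 7: ['version', 'I', 'it'] (min_width=12, slack=2)
Line 8: ['release'] (min_width=7, slack=7)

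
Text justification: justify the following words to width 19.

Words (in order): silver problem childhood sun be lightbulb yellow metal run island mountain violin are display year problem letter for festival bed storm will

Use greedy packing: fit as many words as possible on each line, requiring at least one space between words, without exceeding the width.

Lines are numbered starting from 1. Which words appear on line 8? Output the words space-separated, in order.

Answer: festival bed storm

Derivation:
Line 1: ['silver', 'problem'] (min_width=14, slack=5)
Line 2: ['childhood', 'sun', 'be'] (min_width=16, slack=3)
Line 3: ['lightbulb', 'yellow'] (min_width=16, slack=3)
Line 4: ['metal', 'run', 'island'] (min_width=16, slack=3)
Line 5: ['mountain', 'violin', 'are'] (min_width=19, slack=0)
Line 6: ['display', 'year'] (min_width=12, slack=7)
Line 7: ['problem', 'letter', 'for'] (min_width=18, slack=1)
Line 8: ['festival', 'bed', 'storm'] (min_width=18, slack=1)
Line 9: ['will'] (min_width=4, slack=15)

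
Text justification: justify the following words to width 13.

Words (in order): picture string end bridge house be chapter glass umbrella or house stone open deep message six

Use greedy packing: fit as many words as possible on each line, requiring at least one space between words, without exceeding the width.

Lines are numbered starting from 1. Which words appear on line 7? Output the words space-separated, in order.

Answer: house stone

Derivation:
Line 1: ['picture'] (min_width=7, slack=6)
Line 2: ['string', 'end'] (min_width=10, slack=3)
Line 3: ['bridge', 'house'] (min_width=12, slack=1)
Line 4: ['be', 'chapter'] (min_width=10, slack=3)
Line 5: ['glass'] (min_width=5, slack=8)
Line 6: ['umbrella', 'or'] (min_width=11, slack=2)
Line 7: ['house', 'stone'] (min_width=11, slack=2)
Line 8: ['open', 'deep'] (min_width=9, slack=4)
Line 9: ['message', 'six'] (min_width=11, slack=2)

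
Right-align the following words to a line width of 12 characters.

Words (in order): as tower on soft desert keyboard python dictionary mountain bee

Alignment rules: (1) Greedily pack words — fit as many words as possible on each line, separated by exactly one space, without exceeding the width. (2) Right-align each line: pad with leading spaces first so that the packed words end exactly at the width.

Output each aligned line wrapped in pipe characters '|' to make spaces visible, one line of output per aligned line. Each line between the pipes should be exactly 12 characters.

Line 1: ['as', 'tower', 'on'] (min_width=11, slack=1)
Line 2: ['soft', 'desert'] (min_width=11, slack=1)
Line 3: ['keyboard'] (min_width=8, slack=4)
Line 4: ['python'] (min_width=6, slack=6)
Line 5: ['dictionary'] (min_width=10, slack=2)
Line 6: ['mountain', 'bee'] (min_width=12, slack=0)

Answer: | as tower on|
| soft desert|
|    keyboard|
|      python|
|  dictionary|
|mountain bee|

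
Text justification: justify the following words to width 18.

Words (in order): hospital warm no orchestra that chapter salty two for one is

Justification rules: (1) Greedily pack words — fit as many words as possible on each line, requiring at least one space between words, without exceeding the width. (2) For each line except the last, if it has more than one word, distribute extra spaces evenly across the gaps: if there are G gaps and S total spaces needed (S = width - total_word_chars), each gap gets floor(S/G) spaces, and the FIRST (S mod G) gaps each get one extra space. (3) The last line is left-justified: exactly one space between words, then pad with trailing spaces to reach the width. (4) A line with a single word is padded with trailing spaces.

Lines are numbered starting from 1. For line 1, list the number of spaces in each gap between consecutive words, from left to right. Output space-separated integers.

Line 1: ['hospital', 'warm', 'no'] (min_width=16, slack=2)
Line 2: ['orchestra', 'that'] (min_width=14, slack=4)
Line 3: ['chapter', 'salty', 'two'] (min_width=17, slack=1)
Line 4: ['for', 'one', 'is'] (min_width=10, slack=8)

Answer: 2 2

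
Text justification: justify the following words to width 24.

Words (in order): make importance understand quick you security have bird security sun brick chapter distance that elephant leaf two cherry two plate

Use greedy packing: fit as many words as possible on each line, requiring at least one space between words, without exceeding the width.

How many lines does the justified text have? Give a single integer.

Line 1: ['make', 'importance'] (min_width=15, slack=9)
Line 2: ['understand', 'quick', 'you'] (min_width=20, slack=4)
Line 3: ['security', 'have', 'bird'] (min_width=18, slack=6)
Line 4: ['security', 'sun', 'brick'] (min_width=18, slack=6)
Line 5: ['chapter', 'distance', 'that'] (min_width=21, slack=3)
Line 6: ['elephant', 'leaf', 'two', 'cherry'] (min_width=24, slack=0)
Line 7: ['two', 'plate'] (min_width=9, slack=15)
Total lines: 7

Answer: 7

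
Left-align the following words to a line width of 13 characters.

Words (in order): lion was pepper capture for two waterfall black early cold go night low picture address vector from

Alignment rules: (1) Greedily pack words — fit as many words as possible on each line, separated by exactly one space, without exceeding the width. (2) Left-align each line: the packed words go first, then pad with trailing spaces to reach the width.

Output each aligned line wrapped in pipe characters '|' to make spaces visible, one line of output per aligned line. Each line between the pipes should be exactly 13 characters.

Line 1: ['lion', 'was'] (min_width=8, slack=5)
Line 2: ['pepper'] (min_width=6, slack=7)
Line 3: ['capture', 'for'] (min_width=11, slack=2)
Line 4: ['two', 'waterfall'] (min_width=13, slack=0)
Line 5: ['black', 'early'] (min_width=11, slack=2)
Line 6: ['cold', 'go', 'night'] (min_width=13, slack=0)
Line 7: ['low', 'picture'] (min_width=11, slack=2)
Line 8: ['address'] (min_width=7, slack=6)
Line 9: ['vector', 'from'] (min_width=11, slack=2)

Answer: |lion was     |
|pepper       |
|capture for  |
|two waterfall|
|black early  |
|cold go night|
|low picture  |
|address      |
|vector from  |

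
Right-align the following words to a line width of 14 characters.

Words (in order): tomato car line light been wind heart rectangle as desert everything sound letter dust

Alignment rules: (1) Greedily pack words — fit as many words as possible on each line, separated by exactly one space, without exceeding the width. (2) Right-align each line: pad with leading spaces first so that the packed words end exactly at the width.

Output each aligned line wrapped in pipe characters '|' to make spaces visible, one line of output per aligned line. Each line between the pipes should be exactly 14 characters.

Line 1: ['tomato', 'car'] (min_width=10, slack=4)
Line 2: ['line', 'light'] (min_width=10, slack=4)
Line 3: ['been', 'wind'] (min_width=9, slack=5)
Line 4: ['heart'] (min_width=5, slack=9)
Line 5: ['rectangle', 'as'] (min_width=12, slack=2)
Line 6: ['desert'] (min_width=6, slack=8)
Line 7: ['everything'] (min_width=10, slack=4)
Line 8: ['sound', 'letter'] (min_width=12, slack=2)
Line 9: ['dust'] (min_width=4, slack=10)

Answer: |    tomato car|
|    line light|
|     been wind|
|         heart|
|  rectangle as|
|        desert|
|    everything|
|  sound letter|
|          dust|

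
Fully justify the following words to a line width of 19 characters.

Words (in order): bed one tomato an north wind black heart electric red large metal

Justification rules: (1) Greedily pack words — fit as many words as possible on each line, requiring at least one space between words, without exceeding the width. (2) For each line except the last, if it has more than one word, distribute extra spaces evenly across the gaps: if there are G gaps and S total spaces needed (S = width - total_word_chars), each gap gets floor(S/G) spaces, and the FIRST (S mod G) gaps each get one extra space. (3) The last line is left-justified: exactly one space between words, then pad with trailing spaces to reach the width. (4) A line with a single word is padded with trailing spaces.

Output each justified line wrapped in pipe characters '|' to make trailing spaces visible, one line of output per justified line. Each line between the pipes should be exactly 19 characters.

Line 1: ['bed', 'one', 'tomato', 'an'] (min_width=17, slack=2)
Line 2: ['north', 'wind', 'black'] (min_width=16, slack=3)
Line 3: ['heart', 'electric', 'red'] (min_width=18, slack=1)
Line 4: ['large', 'metal'] (min_width=11, slack=8)

Answer: |bed  one  tomato an|
|north   wind  black|
|heart  electric red|
|large metal        |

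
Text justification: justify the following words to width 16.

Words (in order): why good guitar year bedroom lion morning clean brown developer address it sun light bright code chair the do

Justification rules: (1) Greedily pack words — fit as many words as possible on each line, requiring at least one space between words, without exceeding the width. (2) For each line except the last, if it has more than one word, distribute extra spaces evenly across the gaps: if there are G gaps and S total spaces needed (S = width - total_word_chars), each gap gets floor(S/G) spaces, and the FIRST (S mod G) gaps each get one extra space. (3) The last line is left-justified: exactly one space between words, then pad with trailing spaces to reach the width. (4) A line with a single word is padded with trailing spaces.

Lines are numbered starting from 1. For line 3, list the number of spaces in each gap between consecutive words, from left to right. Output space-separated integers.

Answer: 5

Derivation:
Line 1: ['why', 'good', 'guitar'] (min_width=15, slack=1)
Line 2: ['year', 'bedroom'] (min_width=12, slack=4)
Line 3: ['lion', 'morning'] (min_width=12, slack=4)
Line 4: ['clean', 'brown'] (min_width=11, slack=5)
Line 5: ['developer'] (min_width=9, slack=7)
Line 6: ['address', 'it', 'sun'] (min_width=14, slack=2)
Line 7: ['light', 'bright'] (min_width=12, slack=4)
Line 8: ['code', 'chair', 'the'] (min_width=14, slack=2)
Line 9: ['do'] (min_width=2, slack=14)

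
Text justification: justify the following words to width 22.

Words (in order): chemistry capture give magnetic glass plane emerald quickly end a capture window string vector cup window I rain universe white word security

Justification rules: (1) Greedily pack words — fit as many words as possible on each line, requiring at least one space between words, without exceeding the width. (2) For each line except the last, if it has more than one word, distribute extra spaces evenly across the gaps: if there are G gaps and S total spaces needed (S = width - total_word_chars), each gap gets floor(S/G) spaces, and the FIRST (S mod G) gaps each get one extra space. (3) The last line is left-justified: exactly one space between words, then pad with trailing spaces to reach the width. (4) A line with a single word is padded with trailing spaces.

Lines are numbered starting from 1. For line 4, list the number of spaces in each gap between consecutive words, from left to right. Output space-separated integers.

Answer: 2 1

Derivation:
Line 1: ['chemistry', 'capture', 'give'] (min_width=22, slack=0)
Line 2: ['magnetic', 'glass', 'plane'] (min_width=20, slack=2)
Line 3: ['emerald', 'quickly', 'end', 'a'] (min_width=21, slack=1)
Line 4: ['capture', 'window', 'string'] (min_width=21, slack=1)
Line 5: ['vector', 'cup', 'window', 'I'] (min_width=19, slack=3)
Line 6: ['rain', 'universe', 'white'] (min_width=19, slack=3)
Line 7: ['word', 'security'] (min_width=13, slack=9)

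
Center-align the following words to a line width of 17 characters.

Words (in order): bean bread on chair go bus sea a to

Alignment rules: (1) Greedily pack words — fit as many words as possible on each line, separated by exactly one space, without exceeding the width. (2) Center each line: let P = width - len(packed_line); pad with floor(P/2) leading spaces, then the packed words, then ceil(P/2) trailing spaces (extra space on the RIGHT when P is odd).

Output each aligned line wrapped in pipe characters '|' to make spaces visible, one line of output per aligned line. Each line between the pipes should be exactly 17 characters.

Answer: |  bean bread on  |
|chair go bus sea |
|      a to       |

Derivation:
Line 1: ['bean', 'bread', 'on'] (min_width=13, slack=4)
Line 2: ['chair', 'go', 'bus', 'sea'] (min_width=16, slack=1)
Line 3: ['a', 'to'] (min_width=4, slack=13)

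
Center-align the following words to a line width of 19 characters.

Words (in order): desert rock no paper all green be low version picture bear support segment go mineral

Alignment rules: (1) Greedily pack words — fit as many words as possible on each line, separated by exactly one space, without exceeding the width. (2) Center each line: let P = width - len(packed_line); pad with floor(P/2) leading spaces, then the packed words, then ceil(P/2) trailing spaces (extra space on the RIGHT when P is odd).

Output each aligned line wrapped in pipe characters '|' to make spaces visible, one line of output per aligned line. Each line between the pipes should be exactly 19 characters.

Line 1: ['desert', 'rock', 'no'] (min_width=14, slack=5)
Line 2: ['paper', 'all', 'green', 'be'] (min_width=18, slack=1)
Line 3: ['low', 'version', 'picture'] (min_width=19, slack=0)
Line 4: ['bear', 'support'] (min_width=12, slack=7)
Line 5: ['segment', 'go', 'mineral'] (min_width=18, slack=1)

Answer: |  desert rock no   |
|paper all green be |
|low version picture|
|   bear support    |
|segment go mineral |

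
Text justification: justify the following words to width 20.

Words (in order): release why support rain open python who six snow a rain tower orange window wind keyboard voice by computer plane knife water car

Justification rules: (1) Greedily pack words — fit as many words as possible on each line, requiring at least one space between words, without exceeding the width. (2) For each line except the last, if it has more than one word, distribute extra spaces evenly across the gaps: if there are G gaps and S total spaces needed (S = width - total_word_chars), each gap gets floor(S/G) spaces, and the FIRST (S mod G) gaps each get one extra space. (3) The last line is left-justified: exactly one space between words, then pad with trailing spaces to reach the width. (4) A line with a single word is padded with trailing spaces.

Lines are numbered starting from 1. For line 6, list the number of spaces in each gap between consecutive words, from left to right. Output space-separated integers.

Answer: 3 2

Derivation:
Line 1: ['release', 'why', 'support'] (min_width=19, slack=1)
Line 2: ['rain', 'open', 'python', 'who'] (min_width=20, slack=0)
Line 3: ['six', 'snow', 'a', 'rain'] (min_width=15, slack=5)
Line 4: ['tower', 'orange', 'window'] (min_width=19, slack=1)
Line 5: ['wind', 'keyboard', 'voice'] (min_width=19, slack=1)
Line 6: ['by', 'computer', 'plane'] (min_width=17, slack=3)
Line 7: ['knife', 'water', 'car'] (min_width=15, slack=5)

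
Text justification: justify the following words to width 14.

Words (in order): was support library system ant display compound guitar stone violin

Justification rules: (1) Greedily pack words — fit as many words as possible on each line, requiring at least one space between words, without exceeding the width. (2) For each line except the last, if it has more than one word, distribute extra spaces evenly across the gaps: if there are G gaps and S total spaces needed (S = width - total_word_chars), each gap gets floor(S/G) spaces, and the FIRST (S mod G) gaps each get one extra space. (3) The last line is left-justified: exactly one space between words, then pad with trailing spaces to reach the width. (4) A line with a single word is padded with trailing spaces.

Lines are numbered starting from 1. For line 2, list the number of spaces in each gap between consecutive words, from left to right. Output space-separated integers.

Line 1: ['was', 'support'] (min_width=11, slack=3)
Line 2: ['library', 'system'] (min_width=14, slack=0)
Line 3: ['ant', 'display'] (min_width=11, slack=3)
Line 4: ['compound'] (min_width=8, slack=6)
Line 5: ['guitar', 'stone'] (min_width=12, slack=2)
Line 6: ['violin'] (min_width=6, slack=8)

Answer: 1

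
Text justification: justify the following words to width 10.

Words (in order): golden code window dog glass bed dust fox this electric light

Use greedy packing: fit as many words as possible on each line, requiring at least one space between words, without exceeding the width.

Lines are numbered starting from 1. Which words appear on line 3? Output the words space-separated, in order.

Answer: window dog

Derivation:
Line 1: ['golden'] (min_width=6, slack=4)
Line 2: ['code'] (min_width=4, slack=6)
Line 3: ['window', 'dog'] (min_width=10, slack=0)
Line 4: ['glass', 'bed'] (min_width=9, slack=1)
Line 5: ['dust', 'fox'] (min_width=8, slack=2)
Line 6: ['this'] (min_width=4, slack=6)
Line 7: ['electric'] (min_width=8, slack=2)
Line 8: ['light'] (min_width=5, slack=5)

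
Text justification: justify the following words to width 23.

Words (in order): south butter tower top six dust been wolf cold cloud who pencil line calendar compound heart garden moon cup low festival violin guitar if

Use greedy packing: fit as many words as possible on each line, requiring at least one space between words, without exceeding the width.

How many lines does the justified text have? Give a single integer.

Answer: 7

Derivation:
Line 1: ['south', 'butter', 'tower', 'top'] (min_width=22, slack=1)
Line 2: ['six', 'dust', 'been', 'wolf', 'cold'] (min_width=23, slack=0)
Line 3: ['cloud', 'who', 'pencil', 'line'] (min_width=21, slack=2)
Line 4: ['calendar', 'compound', 'heart'] (min_width=23, slack=0)
Line 5: ['garden', 'moon', 'cup', 'low'] (min_width=19, slack=4)
Line 6: ['festival', 'violin', 'guitar'] (min_width=22, slack=1)
Line 7: ['if'] (min_width=2, slack=21)
Total lines: 7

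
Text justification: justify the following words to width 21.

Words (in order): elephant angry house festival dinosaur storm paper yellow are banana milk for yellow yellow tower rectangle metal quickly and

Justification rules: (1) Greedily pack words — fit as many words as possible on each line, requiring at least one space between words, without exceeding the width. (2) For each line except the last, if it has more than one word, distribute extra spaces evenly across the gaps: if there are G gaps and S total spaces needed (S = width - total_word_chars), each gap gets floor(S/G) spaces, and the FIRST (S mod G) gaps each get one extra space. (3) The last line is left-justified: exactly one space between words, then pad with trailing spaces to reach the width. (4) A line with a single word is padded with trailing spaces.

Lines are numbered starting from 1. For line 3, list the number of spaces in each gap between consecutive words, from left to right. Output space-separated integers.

Line 1: ['elephant', 'angry', 'house'] (min_width=20, slack=1)
Line 2: ['festival', 'dinosaur'] (min_width=17, slack=4)
Line 3: ['storm', 'paper', 'yellow'] (min_width=18, slack=3)
Line 4: ['are', 'banana', 'milk', 'for'] (min_width=19, slack=2)
Line 5: ['yellow', 'yellow', 'tower'] (min_width=19, slack=2)
Line 6: ['rectangle', 'metal'] (min_width=15, slack=6)
Line 7: ['quickly', 'and'] (min_width=11, slack=10)

Answer: 3 2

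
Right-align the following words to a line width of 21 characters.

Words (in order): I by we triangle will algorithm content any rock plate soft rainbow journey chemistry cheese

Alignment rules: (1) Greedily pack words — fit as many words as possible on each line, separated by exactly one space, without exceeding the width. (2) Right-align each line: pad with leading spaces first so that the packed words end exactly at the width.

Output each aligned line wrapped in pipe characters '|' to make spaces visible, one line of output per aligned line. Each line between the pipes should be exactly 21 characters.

Answer: |I by we triangle will|
|algorithm content any|
|      rock plate soft|
|      rainbow journey|
|     chemistry cheese|

Derivation:
Line 1: ['I', 'by', 'we', 'triangle', 'will'] (min_width=21, slack=0)
Line 2: ['algorithm', 'content', 'any'] (min_width=21, slack=0)
Line 3: ['rock', 'plate', 'soft'] (min_width=15, slack=6)
Line 4: ['rainbow', 'journey'] (min_width=15, slack=6)
Line 5: ['chemistry', 'cheese'] (min_width=16, slack=5)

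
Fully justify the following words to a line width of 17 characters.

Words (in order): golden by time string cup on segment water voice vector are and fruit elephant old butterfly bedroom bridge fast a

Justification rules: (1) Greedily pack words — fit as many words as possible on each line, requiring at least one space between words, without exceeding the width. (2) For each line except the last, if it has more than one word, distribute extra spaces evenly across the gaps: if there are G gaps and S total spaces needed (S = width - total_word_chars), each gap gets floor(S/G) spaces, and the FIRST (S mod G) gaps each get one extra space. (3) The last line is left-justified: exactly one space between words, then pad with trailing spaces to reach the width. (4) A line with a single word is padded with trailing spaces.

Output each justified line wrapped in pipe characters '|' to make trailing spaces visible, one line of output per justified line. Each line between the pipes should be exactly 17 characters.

Answer: |golden   by  time|
|string   cup   on|
|segment     water|
|voice  vector are|
|and         fruit|
|elephant      old|
|butterfly bedroom|
|bridge fast a    |

Derivation:
Line 1: ['golden', 'by', 'time'] (min_width=14, slack=3)
Line 2: ['string', 'cup', 'on'] (min_width=13, slack=4)
Line 3: ['segment', 'water'] (min_width=13, slack=4)
Line 4: ['voice', 'vector', 'are'] (min_width=16, slack=1)
Line 5: ['and', 'fruit'] (min_width=9, slack=8)
Line 6: ['elephant', 'old'] (min_width=12, slack=5)
Line 7: ['butterfly', 'bedroom'] (min_width=17, slack=0)
Line 8: ['bridge', 'fast', 'a'] (min_width=13, slack=4)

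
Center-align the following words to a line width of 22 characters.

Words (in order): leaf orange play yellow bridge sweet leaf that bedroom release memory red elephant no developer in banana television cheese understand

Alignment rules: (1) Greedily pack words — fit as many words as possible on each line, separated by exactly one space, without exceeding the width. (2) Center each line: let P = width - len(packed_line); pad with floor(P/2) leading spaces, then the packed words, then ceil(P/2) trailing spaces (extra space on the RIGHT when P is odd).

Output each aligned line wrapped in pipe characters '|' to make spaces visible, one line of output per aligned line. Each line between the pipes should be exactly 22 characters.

Answer: |   leaf orange play   |
| yellow bridge sweet  |
|  leaf that bedroom   |
|  release memory red  |
|elephant no developer |
| in banana television |
|  cheese understand   |

Derivation:
Line 1: ['leaf', 'orange', 'play'] (min_width=16, slack=6)
Line 2: ['yellow', 'bridge', 'sweet'] (min_width=19, slack=3)
Line 3: ['leaf', 'that', 'bedroom'] (min_width=17, slack=5)
Line 4: ['release', 'memory', 'red'] (min_width=18, slack=4)
Line 5: ['elephant', 'no', 'developer'] (min_width=21, slack=1)
Line 6: ['in', 'banana', 'television'] (min_width=20, slack=2)
Line 7: ['cheese', 'understand'] (min_width=17, slack=5)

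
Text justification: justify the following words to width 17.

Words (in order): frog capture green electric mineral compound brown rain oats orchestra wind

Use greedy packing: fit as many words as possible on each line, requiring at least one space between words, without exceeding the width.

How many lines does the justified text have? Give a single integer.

Answer: 5

Derivation:
Line 1: ['frog', 'capture'] (min_width=12, slack=5)
Line 2: ['green', 'electric'] (min_width=14, slack=3)
Line 3: ['mineral', 'compound'] (min_width=16, slack=1)
Line 4: ['brown', 'rain', 'oats'] (min_width=15, slack=2)
Line 5: ['orchestra', 'wind'] (min_width=14, slack=3)
Total lines: 5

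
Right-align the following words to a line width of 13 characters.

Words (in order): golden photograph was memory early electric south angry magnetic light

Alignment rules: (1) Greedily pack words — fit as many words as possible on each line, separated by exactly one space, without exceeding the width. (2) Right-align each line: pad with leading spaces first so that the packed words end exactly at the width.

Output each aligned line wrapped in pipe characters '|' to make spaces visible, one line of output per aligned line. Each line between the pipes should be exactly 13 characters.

Answer: |       golden|
|   photograph|
|   was memory|
|        early|
|     electric|
|  south angry|
|     magnetic|
|        light|

Derivation:
Line 1: ['golden'] (min_width=6, slack=7)
Line 2: ['photograph'] (min_width=10, slack=3)
Line 3: ['was', 'memory'] (min_width=10, slack=3)
Line 4: ['early'] (min_width=5, slack=8)
Line 5: ['electric'] (min_width=8, slack=5)
Line 6: ['south', 'angry'] (min_width=11, slack=2)
Line 7: ['magnetic'] (min_width=8, slack=5)
Line 8: ['light'] (min_width=5, slack=8)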